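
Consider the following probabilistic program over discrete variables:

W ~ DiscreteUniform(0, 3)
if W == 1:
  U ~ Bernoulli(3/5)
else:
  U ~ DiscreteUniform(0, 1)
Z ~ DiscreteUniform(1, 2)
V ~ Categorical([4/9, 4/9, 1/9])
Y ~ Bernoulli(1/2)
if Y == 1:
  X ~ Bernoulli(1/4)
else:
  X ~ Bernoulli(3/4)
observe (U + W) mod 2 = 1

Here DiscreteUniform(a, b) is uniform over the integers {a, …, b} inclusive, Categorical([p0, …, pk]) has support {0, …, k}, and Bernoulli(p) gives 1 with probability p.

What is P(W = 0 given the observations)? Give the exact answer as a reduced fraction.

P(W = 0 | obs) = 5/19

Enumerate traces; 96 have nonzero weight after conditioning:
  (W=0, U=1, Z=1, V=0, Y=0, X=0) weight 1/288
  (W=0, U=1, Z=1, V=0, Y=0, X=1) weight 1/96
  (W=0, U=1, Z=1, V=0, Y=1, X=0) weight 1/96
  (W=0, U=1, Z=1, V=0, Y=1, X=1) weight 1/288
  (W=0, U=1, Z=1, V=1, Y=0, X=0) weight 1/288
  (W=0, U=1, Z=1, V=1, Y=0, X=1) weight 1/96
  (W=0, U=1, Z=1, V=1, Y=1, X=0) weight 1/96
  (W=0, U=1, Z=1, V=1, Y=1, X=1) weight 1/288
  (W=1, U=0, Z=1, V=0, Y=0, X=0) weight 1/360
  (W=2, U=1, Z=1, V=0, Y=0, X=0) weight 1/288
  … 86 more
Group by W:
  weight(W=0) = 1/8
  weight(W=1) = 1/10
  weight(W=2) = 1/8
  weight(W=3) = 1/8
Total weight = 1/8 + 1/10 + 1/8 + 1/8 = 19/40
P(W=0 | obs) = 1/8 / 19/40 = 5/19
P(W=1 | obs) = 1/10 / 19/40 = 4/19
P(W=2 | obs) = 1/8 / 19/40 = 5/19
P(W=3 | obs) = 1/8 / 19/40 = 5/19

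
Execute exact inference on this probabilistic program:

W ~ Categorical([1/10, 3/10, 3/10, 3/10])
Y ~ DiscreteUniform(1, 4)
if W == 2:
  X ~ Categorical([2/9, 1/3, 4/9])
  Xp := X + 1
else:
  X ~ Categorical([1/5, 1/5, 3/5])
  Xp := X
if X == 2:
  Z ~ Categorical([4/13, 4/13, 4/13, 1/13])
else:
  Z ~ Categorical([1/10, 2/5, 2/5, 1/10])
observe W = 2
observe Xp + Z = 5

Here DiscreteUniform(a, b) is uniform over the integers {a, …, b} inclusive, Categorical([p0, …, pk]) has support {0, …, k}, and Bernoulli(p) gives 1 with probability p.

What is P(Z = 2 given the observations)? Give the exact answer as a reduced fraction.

Enumerate traces; 8 have nonzero weight after conditioning:
  (W=2, Y=1, X=1, Z=3) weight 1/400
  (W=2, Y=1, X=2, Z=2) weight 2/195
  (W=2, Y=2, X=1, Z=3) weight 1/400
  (W=2, Y=2, X=2, Z=2) weight 2/195
  (W=2, Y=3, X=1, Z=3) weight 1/400
  (W=2, Y=3, X=2, Z=2) weight 2/195
  (W=2, Y=4, X=1, Z=3) weight 1/400
  (W=2, Y=4, X=2, Z=2) weight 2/195
Group by Z:
  weight(Z=2) = 8/195
  weight(Z=3) = 1/100
Total weight = 8/195 + 1/100 = 199/3900
P(Z=2 | obs) = 8/195 / 199/3900 = 160/199
P(Z=3 | obs) = 1/100 / 199/3900 = 39/199

P(Z = 2 | obs) = 160/199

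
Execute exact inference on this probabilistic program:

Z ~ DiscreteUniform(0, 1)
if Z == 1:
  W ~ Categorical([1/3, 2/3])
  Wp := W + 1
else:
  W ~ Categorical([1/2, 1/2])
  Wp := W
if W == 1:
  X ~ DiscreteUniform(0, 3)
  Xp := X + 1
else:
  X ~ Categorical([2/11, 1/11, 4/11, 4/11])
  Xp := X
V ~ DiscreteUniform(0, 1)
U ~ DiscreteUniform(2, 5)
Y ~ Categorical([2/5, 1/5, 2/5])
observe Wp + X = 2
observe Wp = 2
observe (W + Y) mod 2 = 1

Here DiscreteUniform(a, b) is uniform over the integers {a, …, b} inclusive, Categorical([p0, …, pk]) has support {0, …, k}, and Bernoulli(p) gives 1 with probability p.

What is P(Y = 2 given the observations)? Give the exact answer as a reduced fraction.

Enumerate traces; 16 have nonzero weight after conditioning:
  (Z=1, W=1, X=0, V=0, U=2, Y=0) weight 1/240
  (Z=1, W=1, X=0, V=0, U=2, Y=2) weight 1/240
  (Z=1, W=1, X=0, V=0, U=3, Y=0) weight 1/240
  (Z=1, W=1, X=0, V=0, U=3, Y=2) weight 1/240
  (Z=1, W=1, X=0, V=0, U=4, Y=0) weight 1/240
  (Z=1, W=1, X=0, V=0, U=4, Y=2) weight 1/240
  (Z=1, W=1, X=0, V=0, U=5, Y=0) weight 1/240
  (Z=1, W=1, X=0, V=0, U=5, Y=2) weight 1/240
  … 8 more
Group by Y:
  weight(Y=0) = 1/30
  weight(Y=2) = 1/30
Total weight = 1/30 + 1/30 = 1/15
P(Y=0 | obs) = 1/30 / 1/15 = 1/2
P(Y=2 | obs) = 1/30 / 1/15 = 1/2

P(Y = 2 | obs) = 1/2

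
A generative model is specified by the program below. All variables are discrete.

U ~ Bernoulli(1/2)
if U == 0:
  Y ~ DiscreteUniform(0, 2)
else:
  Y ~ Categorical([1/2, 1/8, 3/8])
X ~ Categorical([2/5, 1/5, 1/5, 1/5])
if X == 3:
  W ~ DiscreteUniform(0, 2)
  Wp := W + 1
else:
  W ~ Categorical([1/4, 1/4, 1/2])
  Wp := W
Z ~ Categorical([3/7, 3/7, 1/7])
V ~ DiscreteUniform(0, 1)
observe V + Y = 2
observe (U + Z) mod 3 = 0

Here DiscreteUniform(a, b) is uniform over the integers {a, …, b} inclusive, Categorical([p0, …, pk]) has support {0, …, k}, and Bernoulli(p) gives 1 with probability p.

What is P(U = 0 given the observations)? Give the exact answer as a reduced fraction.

Enumerate traces; 48 have nonzero weight after conditioning:
  (U=0, Y=1, X=0, W=0, Z=0, V=1) weight 1/280
  (U=0, Y=1, X=0, W=1, Z=0, V=1) weight 1/280
  (U=0, Y=1, X=0, W=2, Z=0, V=1) weight 1/140
  (U=0, Y=1, X=1, W=0, Z=0, V=1) weight 1/560
  (U=0, Y=1, X=1, W=1, Z=0, V=1) weight 1/560
  (U=0, Y=1, X=1, W=2, Z=0, V=1) weight 1/280
  (U=0, Y=1, X=2, W=0, Z=0, V=1) weight 1/560
  (U=0, Y=1, X=2, W=1, Z=0, V=1) weight 1/560
  (U=1, Y=1, X=0, W=0, Z=2, V=1) weight 1/2240
  … 39 more
Group by U:
  weight(U=0) = 1/14
  weight(U=1) = 1/56
Total weight = 1/14 + 1/56 = 5/56
P(U=0 | obs) = 1/14 / 5/56 = 4/5
P(U=1 | obs) = 1/56 / 5/56 = 1/5

P(U = 0 | obs) = 4/5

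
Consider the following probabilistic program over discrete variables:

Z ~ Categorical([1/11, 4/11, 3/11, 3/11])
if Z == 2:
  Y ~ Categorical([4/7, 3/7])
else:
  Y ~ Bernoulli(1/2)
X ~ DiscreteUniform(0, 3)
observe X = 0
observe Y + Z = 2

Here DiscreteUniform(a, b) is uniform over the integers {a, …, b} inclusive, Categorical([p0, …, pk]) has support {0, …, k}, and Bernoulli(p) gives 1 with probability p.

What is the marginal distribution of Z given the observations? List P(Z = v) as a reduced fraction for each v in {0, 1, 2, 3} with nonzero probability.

P(Z=1) = 7/13, P(Z=2) = 6/13

Enumerate traces; 2 have nonzero weight after conditioning:
  (Z=1, Y=1, X=0) weight 1/22
  (Z=2, Y=0, X=0) weight 3/77
Group by Z:
  weight(Z=1) = 1/22
  weight(Z=2) = 3/77
Total weight = 1/22 + 3/77 = 13/154
P(Z=1 | obs) = 1/22 / 13/154 = 7/13
P(Z=2 | obs) = 3/77 / 13/154 = 6/13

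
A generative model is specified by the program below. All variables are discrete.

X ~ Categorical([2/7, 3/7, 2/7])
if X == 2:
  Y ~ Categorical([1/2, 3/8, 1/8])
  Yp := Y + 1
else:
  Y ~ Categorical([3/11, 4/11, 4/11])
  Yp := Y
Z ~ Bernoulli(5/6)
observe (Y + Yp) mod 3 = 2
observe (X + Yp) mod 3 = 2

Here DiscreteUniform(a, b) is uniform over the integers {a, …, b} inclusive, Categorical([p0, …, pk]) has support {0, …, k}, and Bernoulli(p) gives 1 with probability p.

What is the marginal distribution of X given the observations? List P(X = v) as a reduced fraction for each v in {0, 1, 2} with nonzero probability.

Enumerate traces; 4 have nonzero weight after conditioning:
  (X=1, Y=1, Z=0) weight 2/77
  (X=1, Y=1, Z=1) weight 10/77
  (X=2, Y=2, Z=0) weight 1/168
  (X=2, Y=2, Z=1) weight 5/168
Group by X:
  weight(X=1) = 12/77
  weight(X=2) = 1/28
Total weight = 12/77 + 1/28 = 59/308
P(X=1 | obs) = 12/77 / 59/308 = 48/59
P(X=2 | obs) = 1/28 / 59/308 = 11/59

P(X=1) = 48/59, P(X=2) = 11/59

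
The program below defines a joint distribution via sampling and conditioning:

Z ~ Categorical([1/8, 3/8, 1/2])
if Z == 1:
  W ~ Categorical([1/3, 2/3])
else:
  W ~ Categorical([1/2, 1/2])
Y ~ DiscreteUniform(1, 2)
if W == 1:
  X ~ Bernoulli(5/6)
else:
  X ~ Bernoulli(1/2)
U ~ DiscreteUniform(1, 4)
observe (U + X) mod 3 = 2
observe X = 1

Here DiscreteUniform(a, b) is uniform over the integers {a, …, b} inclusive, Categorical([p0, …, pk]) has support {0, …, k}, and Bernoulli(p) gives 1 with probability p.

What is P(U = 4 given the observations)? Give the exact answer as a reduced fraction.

P(U = 4 | obs) = 1/2

Enumerate traces; 24 have nonzero weight after conditioning:
  (Z=0, W=0, Y=1, X=1, U=1) weight 1/256
  (Z=0, W=0, Y=1, X=1, U=4) weight 1/256
  (Z=0, W=0, Y=2, X=1, U=1) weight 1/256
  (Z=0, W=0, Y=2, X=1, U=4) weight 1/256
  (Z=0, W=1, Y=1, X=1, U=1) weight 5/768
  (Z=0, W=1, Y=1, X=1, U=4) weight 5/768
  (Z=0, W=1, Y=2, X=1, U=1) weight 5/768
  (Z=0, W=1, Y=2, X=1, U=4) weight 5/768
  … 16 more
Group by U:
  weight(U=1) = 11/64
  weight(U=4) = 11/64
Total weight = 11/64 + 11/64 = 11/32
P(U=1 | obs) = 11/64 / 11/32 = 1/2
P(U=4 | obs) = 11/64 / 11/32 = 1/2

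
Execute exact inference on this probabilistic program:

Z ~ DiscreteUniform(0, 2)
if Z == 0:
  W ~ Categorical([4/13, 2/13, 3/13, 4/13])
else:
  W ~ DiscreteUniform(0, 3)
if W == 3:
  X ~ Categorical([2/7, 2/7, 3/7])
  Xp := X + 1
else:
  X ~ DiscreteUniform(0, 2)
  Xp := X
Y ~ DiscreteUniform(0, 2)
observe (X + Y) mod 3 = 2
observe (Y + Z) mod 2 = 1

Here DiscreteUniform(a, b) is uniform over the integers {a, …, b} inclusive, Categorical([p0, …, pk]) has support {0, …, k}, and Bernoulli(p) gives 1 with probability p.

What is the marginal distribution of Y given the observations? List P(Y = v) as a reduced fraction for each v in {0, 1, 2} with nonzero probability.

Enumerate traces; 16 have nonzero weight after conditioning:
  (Z=0, W=0, X=1, Y=1) weight 4/351
  (Z=0, W=1, X=1, Y=1) weight 2/351
  (Z=0, W=2, X=1, Y=1) weight 1/117
  (Z=0, W=3, X=1, Y=1) weight 8/819
  (Z=1, W=0, X=0, Y=2) weight 1/108
  (Z=1, W=0, X=2, Y=0) weight 1/108
  (Z=1, W=1, X=0, Y=2) weight 1/108
  (Z=1, W=1, X=2, Y=0) weight 1/108
  … 8 more
Group by Y:
  weight(Y=0) = 5/126
  weight(Y=1) = 233/3276
  weight(Y=2) = 1/28
Total weight = 5/126 + 233/3276 + 1/28 = 40/273
P(Y=0 | obs) = 5/126 / 40/273 = 13/48
P(Y=1 | obs) = 233/3276 / 40/273 = 233/480
P(Y=2 | obs) = 1/28 / 40/273 = 39/160

P(Y=0) = 13/48, P(Y=1) = 233/480, P(Y=2) = 39/160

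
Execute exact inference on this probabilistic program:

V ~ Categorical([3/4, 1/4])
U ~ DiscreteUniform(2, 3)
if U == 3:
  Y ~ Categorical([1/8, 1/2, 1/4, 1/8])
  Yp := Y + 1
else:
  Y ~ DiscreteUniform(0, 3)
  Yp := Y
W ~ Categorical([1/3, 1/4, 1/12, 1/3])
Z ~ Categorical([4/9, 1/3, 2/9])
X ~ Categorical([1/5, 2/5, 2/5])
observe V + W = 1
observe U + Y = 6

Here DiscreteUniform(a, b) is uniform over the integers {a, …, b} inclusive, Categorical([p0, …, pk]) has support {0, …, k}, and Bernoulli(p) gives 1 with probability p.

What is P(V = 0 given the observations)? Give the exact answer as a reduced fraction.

Enumerate traces; 18 have nonzero weight after conditioning:
  (V=0, U=3, Y=3, W=1, Z=0, X=0) weight 1/960
  (V=0, U=3, Y=3, W=1, Z=0, X=1) weight 1/480
  (V=0, U=3, Y=3, W=1, Z=0, X=2) weight 1/480
  (V=0, U=3, Y=3, W=1, Z=1, X=0) weight 1/1280
  (V=0, U=3, Y=3, W=1, Z=1, X=1) weight 1/640
  (V=0, U=3, Y=3, W=1, Z=1, X=2) weight 1/640
  (V=0, U=3, Y=3, W=1, Z=2, X=0) weight 1/1920
  (V=0, U=3, Y=3, W=1, Z=2, X=1) weight 1/960
  (V=1, U=3, Y=3, W=0, Z=0, X=0) weight 1/2160
  … 9 more
Group by V:
  weight(V=0) = 3/256
  weight(V=1) = 1/192
Total weight = 3/256 + 1/192 = 13/768
P(V=0 | obs) = 3/256 / 13/768 = 9/13
P(V=1 | obs) = 1/192 / 13/768 = 4/13

P(V = 0 | obs) = 9/13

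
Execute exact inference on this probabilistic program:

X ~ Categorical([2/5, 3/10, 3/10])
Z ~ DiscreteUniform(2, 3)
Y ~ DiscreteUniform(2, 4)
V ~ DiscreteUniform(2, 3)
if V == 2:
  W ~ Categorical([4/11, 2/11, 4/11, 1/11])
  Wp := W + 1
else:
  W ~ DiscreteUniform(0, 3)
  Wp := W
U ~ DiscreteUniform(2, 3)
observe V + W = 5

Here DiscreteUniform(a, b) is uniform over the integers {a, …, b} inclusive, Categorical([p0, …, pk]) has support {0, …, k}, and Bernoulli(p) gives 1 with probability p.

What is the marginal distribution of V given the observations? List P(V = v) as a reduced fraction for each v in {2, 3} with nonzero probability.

P(V=2) = 4/15, P(V=3) = 11/15

Enumerate traces; 72 have nonzero weight after conditioning:
  (X=0, Z=2, Y=2, V=2, W=3, U=2) weight 1/660
  (X=0, Z=2, Y=2, V=2, W=3, U=3) weight 1/660
  (X=0, Z=2, Y=2, V=3, W=2, U=2) weight 1/240
  (X=0, Z=2, Y=2, V=3, W=2, U=3) weight 1/240
  (X=0, Z=2, Y=3, V=2, W=3, U=2) weight 1/660
  (X=0, Z=2, Y=3, V=2, W=3, U=3) weight 1/660
  (X=0, Z=2, Y=3, V=3, W=2, U=2) weight 1/240
  (X=0, Z=2, Y=3, V=3, W=2, U=3) weight 1/240
  … 64 more
Group by V:
  weight(V=2) = 1/22
  weight(V=3) = 1/8
Total weight = 1/22 + 1/8 = 15/88
P(V=2 | obs) = 1/22 / 15/88 = 4/15
P(V=3 | obs) = 1/8 / 15/88 = 11/15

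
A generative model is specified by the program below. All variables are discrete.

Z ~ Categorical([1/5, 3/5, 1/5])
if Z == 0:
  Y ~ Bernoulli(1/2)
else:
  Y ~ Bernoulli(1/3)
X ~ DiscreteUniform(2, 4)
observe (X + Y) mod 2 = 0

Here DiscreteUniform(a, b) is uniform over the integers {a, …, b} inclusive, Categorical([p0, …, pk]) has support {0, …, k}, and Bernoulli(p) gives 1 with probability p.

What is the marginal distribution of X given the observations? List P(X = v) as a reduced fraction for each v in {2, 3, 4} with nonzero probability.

Enumerate traces; 9 have nonzero weight after conditioning:
  (Z=0, Y=0, X=2) weight 1/30
  (Z=0, Y=0, X=4) weight 1/30
  (Z=0, Y=1, X=3) weight 1/30
  (Z=1, Y=0, X=2) weight 2/15
  (Z=1, Y=0, X=4) weight 2/15
  (Z=1, Y=1, X=3) weight 1/15
  (Z=2, Y=0, X=2) weight 2/45
  (Z=2, Y=0, X=4) weight 2/45
  … 1 more
Group by X:
  weight(X=2) = 19/90
  weight(X=3) = 11/90
  weight(X=4) = 19/90
Total weight = 19/90 + 11/90 + 19/90 = 49/90
P(X=2 | obs) = 19/90 / 49/90 = 19/49
P(X=3 | obs) = 11/90 / 49/90 = 11/49
P(X=4 | obs) = 19/90 / 49/90 = 19/49

P(X=2) = 19/49, P(X=3) = 11/49, P(X=4) = 19/49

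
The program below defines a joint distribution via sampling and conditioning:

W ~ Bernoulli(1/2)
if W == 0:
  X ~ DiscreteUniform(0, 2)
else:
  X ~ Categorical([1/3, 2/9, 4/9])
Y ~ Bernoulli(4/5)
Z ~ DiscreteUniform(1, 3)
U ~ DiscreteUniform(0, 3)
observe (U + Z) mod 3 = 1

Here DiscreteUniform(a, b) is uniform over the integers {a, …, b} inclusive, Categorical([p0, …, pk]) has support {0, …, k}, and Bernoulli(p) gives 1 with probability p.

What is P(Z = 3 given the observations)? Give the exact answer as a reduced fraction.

Enumerate traces; 48 have nonzero weight after conditioning:
  (W=0, X=0, Y=0, Z=1, U=0) weight 1/360
  (W=0, X=0, Y=0, Z=1, U=3) weight 1/360
  (W=0, X=0, Y=0, Z=2, U=2) weight 1/360
  (W=0, X=0, Y=0, Z=3, U=1) weight 1/360
  (W=0, X=0, Y=1, Z=1, U=0) weight 1/90
  (W=0, X=0, Y=1, Z=1, U=3) weight 1/90
  (W=0, X=0, Y=1, Z=2, U=2) weight 1/90
  (W=0, X=0, Y=1, Z=3, U=1) weight 1/90
  … 40 more
Group by Z:
  weight(Z=1) = 1/6
  weight(Z=2) = 1/12
  weight(Z=3) = 1/12
Total weight = 1/6 + 1/12 + 1/12 = 1/3
P(Z=1 | obs) = 1/6 / 1/3 = 1/2
P(Z=2 | obs) = 1/12 / 1/3 = 1/4
P(Z=3 | obs) = 1/12 / 1/3 = 1/4

P(Z = 3 | obs) = 1/4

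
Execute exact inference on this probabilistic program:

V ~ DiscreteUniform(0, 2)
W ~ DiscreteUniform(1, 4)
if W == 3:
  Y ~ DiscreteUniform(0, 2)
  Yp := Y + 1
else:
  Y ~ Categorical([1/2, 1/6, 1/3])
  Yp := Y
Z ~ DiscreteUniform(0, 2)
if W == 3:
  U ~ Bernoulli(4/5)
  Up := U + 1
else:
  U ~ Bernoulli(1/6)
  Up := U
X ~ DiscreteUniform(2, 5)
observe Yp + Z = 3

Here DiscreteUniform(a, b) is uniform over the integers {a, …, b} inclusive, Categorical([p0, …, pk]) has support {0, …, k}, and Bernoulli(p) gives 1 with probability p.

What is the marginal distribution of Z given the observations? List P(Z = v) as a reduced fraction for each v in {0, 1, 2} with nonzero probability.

P(Z=0) = 2/15, P(Z=1) = 8/15, P(Z=2) = 1/3

Enumerate traces; 216 have nonzero weight after conditioning:
  (V=0, W=1, Y=1, Z=2, U=0, X=2) weight 5/5184
  (V=0, W=1, Y=1, Z=2, U=0, X=3) weight 5/5184
  (V=0, W=1, Y=1, Z=2, U=0, X=4) weight 5/5184
  (V=0, W=1, Y=1, Z=2, U=0, X=5) weight 5/5184
  (V=0, W=1, Y=1, Z=2, U=1, X=2) weight 1/5184
  (V=0, W=1, Y=1, Z=2, U=1, X=3) weight 1/5184
  (V=0, W=1, Y=1, Z=2, U=1, X=4) weight 1/5184
  (V=0, W=1, Y=1, Z=2, U=1, X=5) weight 1/5184
  (V=0, W=1, Y=2, Z=1, U=0, X=2) weight 5/2592
  (V=0, W=3, Y=2, Z=0, U=0, X=2) weight 1/2160
  … 206 more
Group by Z:
  weight(Z=0) = 1/36
  weight(Z=1) = 1/9
  weight(Z=2) = 5/72
Total weight = 1/36 + 1/9 + 5/72 = 5/24
P(Z=0 | obs) = 1/36 / 5/24 = 2/15
P(Z=1 | obs) = 1/9 / 5/24 = 8/15
P(Z=2 | obs) = 5/72 / 5/24 = 1/3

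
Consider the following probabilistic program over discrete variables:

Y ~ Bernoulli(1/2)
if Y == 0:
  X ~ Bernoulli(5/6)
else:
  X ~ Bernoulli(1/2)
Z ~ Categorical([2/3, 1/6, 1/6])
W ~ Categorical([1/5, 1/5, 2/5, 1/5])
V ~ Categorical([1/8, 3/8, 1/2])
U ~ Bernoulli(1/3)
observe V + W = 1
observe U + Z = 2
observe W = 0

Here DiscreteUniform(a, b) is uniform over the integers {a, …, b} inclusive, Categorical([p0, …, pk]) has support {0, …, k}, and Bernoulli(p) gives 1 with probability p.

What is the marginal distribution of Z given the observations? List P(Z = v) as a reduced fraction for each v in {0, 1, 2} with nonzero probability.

P(Z=1) = 1/3, P(Z=2) = 2/3

Enumerate traces; 8 have nonzero weight after conditioning:
  (Y=0, X=0, Z=1, W=0, V=1, U=1) weight 1/2880
  (Y=0, X=0, Z=2, W=0, V=1, U=0) weight 1/1440
  (Y=0, X=1, Z=1, W=0, V=1, U=1) weight 1/576
  (Y=0, X=1, Z=2, W=0, V=1, U=0) weight 1/288
  (Y=1, X=0, Z=1, W=0, V=1, U=1) weight 1/960
  (Y=1, X=0, Z=2, W=0, V=1, U=0) weight 1/480
  (Y=1, X=1, Z=1, W=0, V=1, U=1) weight 1/960
  (Y=1, X=1, Z=2, W=0, V=1, U=0) weight 1/480
Group by Z:
  weight(Z=1) = 1/240
  weight(Z=2) = 1/120
Total weight = 1/240 + 1/120 = 1/80
P(Z=1 | obs) = 1/240 / 1/80 = 1/3
P(Z=2 | obs) = 1/120 / 1/80 = 2/3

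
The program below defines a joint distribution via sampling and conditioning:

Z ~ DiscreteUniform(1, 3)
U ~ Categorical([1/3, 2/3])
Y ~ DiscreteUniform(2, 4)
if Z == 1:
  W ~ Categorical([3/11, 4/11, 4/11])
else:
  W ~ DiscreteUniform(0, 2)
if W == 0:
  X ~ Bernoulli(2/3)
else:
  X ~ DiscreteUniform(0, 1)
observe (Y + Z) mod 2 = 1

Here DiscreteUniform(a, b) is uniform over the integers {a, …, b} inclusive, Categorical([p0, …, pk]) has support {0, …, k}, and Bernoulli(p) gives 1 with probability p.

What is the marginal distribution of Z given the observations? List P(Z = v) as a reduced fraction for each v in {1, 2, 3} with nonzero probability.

Enumerate traces; 60 have nonzero weight after conditioning:
  (Z=1, U=0, Y=2, W=0, X=0) weight 1/297
  (Z=1, U=0, Y=2, W=0, X=1) weight 2/297
  (Z=1, U=0, Y=2, W=1, X=0) weight 2/297
  (Z=1, U=0, Y=2, W=1, X=1) weight 2/297
  (Z=1, U=0, Y=2, W=2, X=0) weight 2/297
  (Z=1, U=0, Y=2, W=2, X=1) weight 2/297
  (Z=1, U=0, Y=4, W=0, X=0) weight 1/297
  (Z=1, U=0, Y=4, W=0, X=1) weight 2/297
  (Z=2, U=0, Y=3, W=0, X=0) weight 1/243
  (Z=3, U=0, Y=2, W=0, X=0) weight 1/243
  … 50 more
Group by Z:
  weight(Z=1) = 2/9
  weight(Z=2) = 1/9
  weight(Z=3) = 2/9
Total weight = 2/9 + 1/9 + 2/9 = 5/9
P(Z=1 | obs) = 2/9 / 5/9 = 2/5
P(Z=2 | obs) = 1/9 / 5/9 = 1/5
P(Z=3 | obs) = 2/9 / 5/9 = 2/5

P(Z=1) = 2/5, P(Z=2) = 1/5, P(Z=3) = 2/5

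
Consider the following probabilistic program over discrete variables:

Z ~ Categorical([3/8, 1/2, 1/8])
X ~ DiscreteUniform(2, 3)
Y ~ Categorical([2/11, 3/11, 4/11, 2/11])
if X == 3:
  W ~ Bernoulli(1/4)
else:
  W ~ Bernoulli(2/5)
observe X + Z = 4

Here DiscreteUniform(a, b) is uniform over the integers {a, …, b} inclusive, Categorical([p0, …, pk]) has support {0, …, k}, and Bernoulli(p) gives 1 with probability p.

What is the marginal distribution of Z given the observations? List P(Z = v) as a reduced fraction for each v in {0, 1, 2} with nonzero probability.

Enumerate traces; 16 have nonzero weight after conditioning:
  (Z=1, X=3, Y=0, W=0) weight 3/88
  (Z=1, X=3, Y=0, W=1) weight 1/88
  (Z=1, X=3, Y=1, W=0) weight 9/176
  (Z=1, X=3, Y=1, W=1) weight 3/176
  (Z=1, X=3, Y=2, W=0) weight 3/44
  (Z=1, X=3, Y=2, W=1) weight 1/44
  (Z=1, X=3, Y=3, W=0) weight 3/88
  (Z=1, X=3, Y=3, W=1) weight 1/88
  (Z=2, X=2, Y=0, W=0) weight 3/440
  … 7 more
Group by Z:
  weight(Z=1) = 1/4
  weight(Z=2) = 1/16
Total weight = 1/4 + 1/16 = 5/16
P(Z=1 | obs) = 1/4 / 5/16 = 4/5
P(Z=2 | obs) = 1/16 / 5/16 = 1/5

P(Z=1) = 4/5, P(Z=2) = 1/5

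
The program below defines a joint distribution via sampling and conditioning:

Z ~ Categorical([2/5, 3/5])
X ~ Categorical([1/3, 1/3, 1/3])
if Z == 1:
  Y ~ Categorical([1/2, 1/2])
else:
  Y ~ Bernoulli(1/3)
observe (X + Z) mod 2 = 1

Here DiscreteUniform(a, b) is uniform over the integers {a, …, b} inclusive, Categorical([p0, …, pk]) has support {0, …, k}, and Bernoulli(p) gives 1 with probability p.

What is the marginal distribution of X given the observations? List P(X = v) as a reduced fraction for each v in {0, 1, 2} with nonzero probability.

Enumerate traces; 6 have nonzero weight after conditioning:
  (Z=0, X=1, Y=0) weight 4/45
  (Z=0, X=1, Y=1) weight 2/45
  (Z=1, X=0, Y=0) weight 1/10
  (Z=1, X=0, Y=1) weight 1/10
  (Z=1, X=2, Y=0) weight 1/10
  (Z=1, X=2, Y=1) weight 1/10
Group by X:
  weight(X=0) = 1/5
  weight(X=1) = 2/15
  weight(X=2) = 1/5
Total weight = 1/5 + 2/15 + 1/5 = 8/15
P(X=0 | obs) = 1/5 / 8/15 = 3/8
P(X=1 | obs) = 2/15 / 8/15 = 1/4
P(X=2 | obs) = 1/5 / 8/15 = 3/8

P(X=0) = 3/8, P(X=1) = 1/4, P(X=2) = 3/8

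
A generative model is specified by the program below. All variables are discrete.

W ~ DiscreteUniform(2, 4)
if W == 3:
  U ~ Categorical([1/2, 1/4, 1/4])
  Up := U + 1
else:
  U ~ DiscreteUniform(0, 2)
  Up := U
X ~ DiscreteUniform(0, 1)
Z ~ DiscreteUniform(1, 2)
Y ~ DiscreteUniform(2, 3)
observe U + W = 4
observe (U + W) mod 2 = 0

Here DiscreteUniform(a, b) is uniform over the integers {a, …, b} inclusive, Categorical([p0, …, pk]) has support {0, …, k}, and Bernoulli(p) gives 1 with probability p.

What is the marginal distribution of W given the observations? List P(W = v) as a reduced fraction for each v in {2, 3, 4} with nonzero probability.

P(W=2) = 4/11, P(W=3) = 3/11, P(W=4) = 4/11

Enumerate traces; 24 have nonzero weight after conditioning:
  (W=2, U=2, X=0, Z=1, Y=2) weight 1/72
  (W=2, U=2, X=0, Z=1, Y=3) weight 1/72
  (W=2, U=2, X=0, Z=2, Y=2) weight 1/72
  (W=2, U=2, X=0, Z=2, Y=3) weight 1/72
  (W=2, U=2, X=1, Z=1, Y=2) weight 1/72
  (W=2, U=2, X=1, Z=1, Y=3) weight 1/72
  (W=2, U=2, X=1, Z=2, Y=2) weight 1/72
  (W=2, U=2, X=1, Z=2, Y=3) weight 1/72
  (W=3, U=1, X=0, Z=1, Y=2) weight 1/96
  (W=4, U=0, X=0, Z=1, Y=2) weight 1/72
  … 14 more
Group by W:
  weight(W=2) = 1/9
  weight(W=3) = 1/12
  weight(W=4) = 1/9
Total weight = 1/9 + 1/12 + 1/9 = 11/36
P(W=2 | obs) = 1/9 / 11/36 = 4/11
P(W=3 | obs) = 1/12 / 11/36 = 3/11
P(W=4 | obs) = 1/9 / 11/36 = 4/11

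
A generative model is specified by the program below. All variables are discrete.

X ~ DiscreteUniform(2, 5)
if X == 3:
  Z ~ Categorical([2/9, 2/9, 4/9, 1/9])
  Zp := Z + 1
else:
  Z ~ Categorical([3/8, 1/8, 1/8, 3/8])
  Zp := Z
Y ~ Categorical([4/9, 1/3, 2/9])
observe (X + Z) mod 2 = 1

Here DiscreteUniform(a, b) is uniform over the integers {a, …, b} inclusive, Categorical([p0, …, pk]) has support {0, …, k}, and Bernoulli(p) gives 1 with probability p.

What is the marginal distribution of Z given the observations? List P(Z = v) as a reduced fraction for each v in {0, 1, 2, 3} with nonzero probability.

P(Z=0) = 43/156, P(Z=1) = 3/26, P(Z=2) = 41/156, P(Z=3) = 9/26

Enumerate traces; 24 have nonzero weight after conditioning:
  (X=2, Z=1, Y=0) weight 1/72
  (X=2, Z=1, Y=1) weight 1/96
  (X=2, Z=1, Y=2) weight 1/144
  (X=2, Z=3, Y=0) weight 1/24
  (X=2, Z=3, Y=1) weight 1/32
  (X=2, Z=3, Y=2) weight 1/48
  (X=3, Z=0, Y=0) weight 2/81
  (X=3, Z=0, Y=1) weight 1/54
  (X=3, Z=2, Y=0) weight 4/81
  … 15 more
Group by Z:
  weight(Z=0) = 43/288
  weight(Z=1) = 1/16
  weight(Z=2) = 41/288
  weight(Z=3) = 3/16
Total weight = 43/288 + 1/16 + 41/288 + 3/16 = 13/24
P(Z=0 | obs) = 43/288 / 13/24 = 43/156
P(Z=1 | obs) = 1/16 / 13/24 = 3/26
P(Z=2 | obs) = 41/288 / 13/24 = 41/156
P(Z=3 | obs) = 3/16 / 13/24 = 9/26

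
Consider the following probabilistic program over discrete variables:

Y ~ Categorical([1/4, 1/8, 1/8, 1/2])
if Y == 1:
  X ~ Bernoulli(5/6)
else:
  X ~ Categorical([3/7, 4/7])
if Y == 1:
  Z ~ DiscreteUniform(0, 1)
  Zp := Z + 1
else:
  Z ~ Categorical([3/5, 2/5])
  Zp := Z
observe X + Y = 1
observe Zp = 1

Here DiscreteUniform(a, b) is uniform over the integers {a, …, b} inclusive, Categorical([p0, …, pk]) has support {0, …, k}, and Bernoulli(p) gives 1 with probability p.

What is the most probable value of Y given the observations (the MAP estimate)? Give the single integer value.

argmax_v P(Y = v | obs) = 0

Enumerate traces; 2 have nonzero weight after conditioning:
  (Y=0, X=1, Z=1) weight 2/35
  (Y=1, X=0, Z=0) weight 1/96
Group by Y:
  weight(Y=0) = 2/35
  weight(Y=1) = 1/96
Total weight = 2/35 + 1/96 = 227/3360
P(Y=0 | obs) = 2/35 / 227/3360 = 192/227
P(Y=1 | obs) = 1/96 / 227/3360 = 35/227
argmax = 0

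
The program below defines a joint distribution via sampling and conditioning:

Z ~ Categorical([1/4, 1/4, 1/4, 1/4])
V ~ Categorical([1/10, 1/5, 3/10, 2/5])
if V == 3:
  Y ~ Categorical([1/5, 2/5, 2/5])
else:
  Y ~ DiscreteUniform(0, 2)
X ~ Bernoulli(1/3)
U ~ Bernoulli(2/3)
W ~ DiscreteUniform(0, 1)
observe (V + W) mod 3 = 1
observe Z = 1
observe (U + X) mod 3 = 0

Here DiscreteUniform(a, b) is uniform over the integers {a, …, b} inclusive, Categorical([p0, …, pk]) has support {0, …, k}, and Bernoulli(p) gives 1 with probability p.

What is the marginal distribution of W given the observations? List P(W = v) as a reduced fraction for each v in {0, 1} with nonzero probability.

Enumerate traces; 9 have nonzero weight after conditioning:
  (Z=1, V=0, Y=0, X=0, U=0, W=1) weight 1/1080
  (Z=1, V=0, Y=1, X=0, U=0, W=1) weight 1/1080
  (Z=1, V=0, Y=2, X=0, U=0, W=1) weight 1/1080
  (Z=1, V=1, Y=0, X=0, U=0, W=0) weight 1/540
  (Z=1, V=1, Y=1, X=0, U=0, W=0) weight 1/540
  (Z=1, V=1, Y=2, X=0, U=0, W=0) weight 1/540
  (Z=1, V=3, Y=0, X=0, U=0, W=1) weight 1/450
  (Z=1, V=3, Y=1, X=0, U=0, W=1) weight 1/225
  … 1 more
Group by W:
  weight(W=0) = 1/180
  weight(W=1) = 1/72
Total weight = 1/180 + 1/72 = 7/360
P(W=0 | obs) = 1/180 / 7/360 = 2/7
P(W=1 | obs) = 1/72 / 7/360 = 5/7

P(W=0) = 2/7, P(W=1) = 5/7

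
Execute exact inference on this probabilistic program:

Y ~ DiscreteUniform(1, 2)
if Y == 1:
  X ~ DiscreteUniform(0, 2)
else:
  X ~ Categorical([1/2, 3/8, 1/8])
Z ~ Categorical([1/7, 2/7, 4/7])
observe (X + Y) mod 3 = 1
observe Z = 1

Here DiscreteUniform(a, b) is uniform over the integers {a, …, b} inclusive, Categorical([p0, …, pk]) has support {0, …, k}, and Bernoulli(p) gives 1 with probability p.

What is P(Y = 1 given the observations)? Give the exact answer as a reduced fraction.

P(Y = 1 | obs) = 8/11

Enumerate traces; 2 have nonzero weight after conditioning:
  (Y=1, X=0, Z=1) weight 1/21
  (Y=2, X=2, Z=1) weight 1/56
Group by Y:
  weight(Y=1) = 1/21
  weight(Y=2) = 1/56
Total weight = 1/21 + 1/56 = 11/168
P(Y=1 | obs) = 1/21 / 11/168 = 8/11
P(Y=2 | obs) = 1/56 / 11/168 = 3/11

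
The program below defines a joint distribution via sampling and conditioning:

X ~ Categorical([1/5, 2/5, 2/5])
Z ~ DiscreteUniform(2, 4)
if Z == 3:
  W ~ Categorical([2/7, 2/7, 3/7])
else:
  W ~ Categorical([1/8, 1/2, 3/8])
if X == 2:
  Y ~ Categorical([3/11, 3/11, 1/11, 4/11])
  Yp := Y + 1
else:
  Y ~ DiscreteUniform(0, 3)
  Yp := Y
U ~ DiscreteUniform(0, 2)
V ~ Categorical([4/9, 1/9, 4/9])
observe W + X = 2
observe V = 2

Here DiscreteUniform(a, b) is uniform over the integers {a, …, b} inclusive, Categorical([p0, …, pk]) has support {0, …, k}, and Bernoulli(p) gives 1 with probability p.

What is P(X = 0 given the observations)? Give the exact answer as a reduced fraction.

P(X = 0 | obs) = 11/45

Enumerate traces; 108 have nonzero weight after conditioning:
  (X=0, Z=2, W=2, Y=0, U=0, V=2) weight 1/1080
  (X=0, Z=2, W=2, Y=0, U=1, V=2) weight 1/1080
  (X=0, Z=2, W=2, Y=0, U=2, V=2) weight 1/1080
  (X=0, Z=2, W=2, Y=1, U=0, V=2) weight 1/1080
  (X=0, Z=2, W=2, Y=1, U=1, V=2) weight 1/1080
  (X=0, Z=2, W=2, Y=1, U=2, V=2) weight 1/1080
  (X=0, Z=2, W=2, Y=2, U=0, V=2) weight 1/1080
  (X=0, Z=2, W=2, Y=2, U=1, V=2) weight 1/1080
  (X=1, Z=2, W=1, Y=0, U=0, V=2) weight 1/405
  (X=2, Z=2, W=0, Y=0, U=0, V=2) weight 1/1485
  … 98 more
Group by X:
  weight(X=0) = 11/315
  weight(X=1) = 8/105
  weight(X=2) = 2/63
Total weight = 11/315 + 8/105 + 2/63 = 1/7
P(X=0 | obs) = 11/315 / 1/7 = 11/45
P(X=1 | obs) = 8/105 / 1/7 = 8/15
P(X=2 | obs) = 2/63 / 1/7 = 2/9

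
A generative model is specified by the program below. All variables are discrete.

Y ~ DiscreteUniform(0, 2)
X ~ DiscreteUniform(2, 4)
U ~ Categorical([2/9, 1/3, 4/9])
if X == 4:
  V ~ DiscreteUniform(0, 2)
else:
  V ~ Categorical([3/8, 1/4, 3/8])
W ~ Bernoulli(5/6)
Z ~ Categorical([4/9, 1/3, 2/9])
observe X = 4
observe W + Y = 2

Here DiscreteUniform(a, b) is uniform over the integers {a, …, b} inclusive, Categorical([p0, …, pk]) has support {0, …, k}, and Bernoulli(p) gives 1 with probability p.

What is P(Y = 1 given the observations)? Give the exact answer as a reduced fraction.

Enumerate traces; 54 have nonzero weight after conditioning:
  (Y=1, X=4, U=0, V=0, W=1, Z=0) weight 20/6561
  (Y=1, X=4, U=0, V=0, W=1, Z=1) weight 5/2187
  (Y=1, X=4, U=0, V=0, W=1, Z=2) weight 10/6561
  (Y=1, X=4, U=0, V=1, W=1, Z=0) weight 20/6561
  (Y=1, X=4, U=0, V=1, W=1, Z=1) weight 5/2187
  (Y=1, X=4, U=0, V=1, W=1, Z=2) weight 10/6561
  (Y=1, X=4, U=0, V=2, W=1, Z=0) weight 20/6561
  (Y=1, X=4, U=0, V=2, W=1, Z=1) weight 5/2187
  (Y=2, X=4, U=0, V=0, W=0, Z=0) weight 4/6561
  … 45 more
Group by Y:
  weight(Y=1) = 5/54
  weight(Y=2) = 1/54
Total weight = 5/54 + 1/54 = 1/9
P(Y=1 | obs) = 5/54 / 1/9 = 5/6
P(Y=2 | obs) = 1/54 / 1/9 = 1/6

P(Y = 1 | obs) = 5/6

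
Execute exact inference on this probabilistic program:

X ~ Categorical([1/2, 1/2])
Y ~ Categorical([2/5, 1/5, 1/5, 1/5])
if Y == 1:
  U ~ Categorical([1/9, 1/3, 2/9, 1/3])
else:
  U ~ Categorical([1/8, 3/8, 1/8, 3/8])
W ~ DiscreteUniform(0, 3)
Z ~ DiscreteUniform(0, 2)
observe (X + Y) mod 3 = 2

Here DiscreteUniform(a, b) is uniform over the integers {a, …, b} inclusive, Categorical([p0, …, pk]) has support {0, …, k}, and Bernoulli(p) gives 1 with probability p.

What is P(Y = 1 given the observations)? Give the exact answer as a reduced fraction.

P(Y = 1 | obs) = 1/2

Enumerate traces; 96 have nonzero weight after conditioning:
  (X=0, Y=2, U=0, W=0, Z=0) weight 1/960
  (X=0, Y=2, U=0, W=0, Z=1) weight 1/960
  (X=0, Y=2, U=0, W=0, Z=2) weight 1/960
  (X=0, Y=2, U=0, W=1, Z=0) weight 1/960
  (X=0, Y=2, U=0, W=1, Z=1) weight 1/960
  (X=0, Y=2, U=0, W=1, Z=2) weight 1/960
  (X=0, Y=2, U=0, W=2, Z=0) weight 1/960
  (X=0, Y=2, U=0, W=2, Z=1) weight 1/960
  (X=1, Y=1, U=0, W=0, Z=0) weight 1/1080
  … 87 more
Group by Y:
  weight(Y=1) = 1/10
  weight(Y=2) = 1/10
Total weight = 1/10 + 1/10 = 1/5
P(Y=1 | obs) = 1/10 / 1/5 = 1/2
P(Y=2 | obs) = 1/10 / 1/5 = 1/2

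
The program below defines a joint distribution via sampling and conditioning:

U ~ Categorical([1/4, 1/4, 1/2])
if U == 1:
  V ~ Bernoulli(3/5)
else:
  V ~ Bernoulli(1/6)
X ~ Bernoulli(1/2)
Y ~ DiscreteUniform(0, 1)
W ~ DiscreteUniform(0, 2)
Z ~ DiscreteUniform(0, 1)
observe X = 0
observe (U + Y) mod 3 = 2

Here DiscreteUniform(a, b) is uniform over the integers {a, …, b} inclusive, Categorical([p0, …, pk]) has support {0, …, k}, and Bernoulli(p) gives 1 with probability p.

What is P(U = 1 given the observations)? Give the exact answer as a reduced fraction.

Enumerate traces; 24 have nonzero weight after conditioning:
  (U=1, V=0, X=0, Y=1, W=0, Z=0) weight 1/240
  (U=1, V=0, X=0, Y=1, W=0, Z=1) weight 1/240
  (U=1, V=0, X=0, Y=1, W=1, Z=0) weight 1/240
  (U=1, V=0, X=0, Y=1, W=1, Z=1) weight 1/240
  (U=1, V=0, X=0, Y=1, W=2, Z=0) weight 1/240
  (U=1, V=0, X=0, Y=1, W=2, Z=1) weight 1/240
  (U=1, V=1, X=0, Y=1, W=0, Z=0) weight 1/160
  (U=1, V=1, X=0, Y=1, W=0, Z=1) weight 1/160
  (U=2, V=0, X=0, Y=0, W=0, Z=0) weight 5/288
  … 15 more
Group by U:
  weight(U=1) = 1/16
  weight(U=2) = 1/8
Total weight = 1/16 + 1/8 = 3/16
P(U=1 | obs) = 1/16 / 3/16 = 1/3
P(U=2 | obs) = 1/8 / 3/16 = 2/3

P(U = 1 | obs) = 1/3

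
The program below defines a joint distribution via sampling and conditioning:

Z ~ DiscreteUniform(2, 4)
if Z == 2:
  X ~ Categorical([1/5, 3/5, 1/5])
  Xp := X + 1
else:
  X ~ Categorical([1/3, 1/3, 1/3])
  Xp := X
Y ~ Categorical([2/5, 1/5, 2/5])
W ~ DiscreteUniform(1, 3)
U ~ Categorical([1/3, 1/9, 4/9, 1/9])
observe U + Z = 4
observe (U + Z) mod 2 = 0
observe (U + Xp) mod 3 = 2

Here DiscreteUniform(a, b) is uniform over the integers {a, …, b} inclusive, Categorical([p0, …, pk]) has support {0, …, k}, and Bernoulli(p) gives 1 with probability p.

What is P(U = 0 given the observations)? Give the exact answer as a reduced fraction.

P(U = 0 | obs) = 15/32

Enumerate traces; 27 have nonzero weight after conditioning:
  (Z=2, X=2, Y=0, W=1, U=2) weight 8/2025
  (Z=2, X=2, Y=0, W=2, U=2) weight 8/2025
  (Z=2, X=2, Y=0, W=3, U=2) weight 8/2025
  (Z=2, X=2, Y=1, W=1, U=2) weight 4/2025
  (Z=2, X=2, Y=1, W=2, U=2) weight 4/2025
  (Z=2, X=2, Y=1, W=3, U=2) weight 4/2025
  (Z=2, X=2, Y=2, W=1, U=2) weight 8/2025
  (Z=2, X=2, Y=2, W=2, U=2) weight 8/2025
  (Z=3, X=1, Y=0, W=1, U=1) weight 2/1215
  (Z=4, X=2, Y=0, W=1, U=0) weight 2/405
  … 17 more
Group by U:
  weight(U=0) = 1/27
  weight(U=1) = 1/81
  weight(U=2) = 4/135
Total weight = 1/27 + 1/81 + 4/135 = 32/405
P(U=0 | obs) = 1/27 / 32/405 = 15/32
P(U=1 | obs) = 1/81 / 32/405 = 5/32
P(U=2 | obs) = 4/135 / 32/405 = 3/8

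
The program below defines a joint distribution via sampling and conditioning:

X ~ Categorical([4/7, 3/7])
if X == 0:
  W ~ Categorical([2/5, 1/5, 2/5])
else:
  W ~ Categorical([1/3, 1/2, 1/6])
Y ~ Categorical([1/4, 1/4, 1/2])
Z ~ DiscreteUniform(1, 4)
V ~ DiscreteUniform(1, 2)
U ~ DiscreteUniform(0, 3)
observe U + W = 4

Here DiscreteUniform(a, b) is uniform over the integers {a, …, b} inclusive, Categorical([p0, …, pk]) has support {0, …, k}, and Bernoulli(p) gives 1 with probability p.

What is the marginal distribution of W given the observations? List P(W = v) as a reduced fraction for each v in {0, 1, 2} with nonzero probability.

P(W=1) = 23/44, P(W=2) = 21/44

Enumerate traces; 96 have nonzero weight after conditioning:
  (X=0, W=1, Y=0, Z=1, V=1, U=3) weight 1/1120
  (X=0, W=1, Y=0, Z=1, V=2, U=3) weight 1/1120
  (X=0, W=1, Y=0, Z=2, V=1, U=3) weight 1/1120
  (X=0, W=1, Y=0, Z=2, V=2, U=3) weight 1/1120
  (X=0, W=1, Y=0, Z=3, V=1, U=3) weight 1/1120
  (X=0, W=1, Y=0, Z=3, V=2, U=3) weight 1/1120
  (X=0, W=1, Y=0, Z=4, V=1, U=3) weight 1/1120
  (X=0, W=1, Y=0, Z=4, V=2, U=3) weight 1/1120
  (X=0, W=2, Y=0, Z=1, V=1, U=2) weight 1/560
  … 87 more
Group by W:
  weight(W=1) = 23/280
  weight(W=2) = 3/40
Total weight = 23/280 + 3/40 = 11/70
P(W=1 | obs) = 23/280 / 11/70 = 23/44
P(W=2 | obs) = 3/40 / 11/70 = 21/44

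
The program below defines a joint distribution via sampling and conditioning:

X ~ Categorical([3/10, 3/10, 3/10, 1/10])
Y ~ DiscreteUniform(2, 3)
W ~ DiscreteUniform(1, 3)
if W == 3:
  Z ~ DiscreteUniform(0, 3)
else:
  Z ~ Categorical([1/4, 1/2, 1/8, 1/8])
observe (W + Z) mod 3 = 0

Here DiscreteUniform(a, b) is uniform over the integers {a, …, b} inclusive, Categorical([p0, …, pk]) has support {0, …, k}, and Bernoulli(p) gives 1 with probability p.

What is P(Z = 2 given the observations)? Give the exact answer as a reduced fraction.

P(Z = 2 | obs) = 1/9

Enumerate traces; 32 have nonzero weight after conditioning:
  (X=0, Y=2, W=1, Z=2) weight 1/160
  (X=0, Y=2, W=2, Z=1) weight 1/40
  (X=0, Y=2, W=3, Z=0) weight 1/80
  (X=0, Y=2, W=3, Z=3) weight 1/80
  (X=0, Y=3, W=1, Z=2) weight 1/160
  (X=0, Y=3, W=2, Z=1) weight 1/40
  (X=0, Y=3, W=3, Z=0) weight 1/80
  (X=0, Y=3, W=3, Z=3) weight 1/80
  … 24 more
Group by Z:
  weight(Z=0) = 1/12
  weight(Z=1) = 1/6
  weight(Z=2) = 1/24
  weight(Z=3) = 1/12
Total weight = 1/12 + 1/6 + 1/24 + 1/12 = 3/8
P(Z=0 | obs) = 1/12 / 3/8 = 2/9
P(Z=1 | obs) = 1/6 / 3/8 = 4/9
P(Z=2 | obs) = 1/24 / 3/8 = 1/9
P(Z=3 | obs) = 1/12 / 3/8 = 2/9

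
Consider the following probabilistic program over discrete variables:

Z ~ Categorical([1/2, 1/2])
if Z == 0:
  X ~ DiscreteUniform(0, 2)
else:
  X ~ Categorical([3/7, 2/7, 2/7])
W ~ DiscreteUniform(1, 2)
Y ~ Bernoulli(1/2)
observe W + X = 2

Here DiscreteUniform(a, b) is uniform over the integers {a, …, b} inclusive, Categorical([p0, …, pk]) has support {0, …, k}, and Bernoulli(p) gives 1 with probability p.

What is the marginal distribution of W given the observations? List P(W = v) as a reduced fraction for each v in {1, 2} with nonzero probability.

P(W=1) = 13/29, P(W=2) = 16/29

Enumerate traces; 8 have nonzero weight after conditioning:
  (Z=0, X=0, W=2, Y=0) weight 1/24
  (Z=0, X=0, W=2, Y=1) weight 1/24
  (Z=0, X=1, W=1, Y=0) weight 1/24
  (Z=0, X=1, W=1, Y=1) weight 1/24
  (Z=1, X=0, W=2, Y=0) weight 3/56
  (Z=1, X=0, W=2, Y=1) weight 3/56
  (Z=1, X=1, W=1, Y=0) weight 1/28
  (Z=1, X=1, W=1, Y=1) weight 1/28
Group by W:
  weight(W=1) = 13/84
  weight(W=2) = 4/21
Total weight = 13/84 + 4/21 = 29/84
P(W=1 | obs) = 13/84 / 29/84 = 13/29
P(W=2 | obs) = 4/21 / 29/84 = 16/29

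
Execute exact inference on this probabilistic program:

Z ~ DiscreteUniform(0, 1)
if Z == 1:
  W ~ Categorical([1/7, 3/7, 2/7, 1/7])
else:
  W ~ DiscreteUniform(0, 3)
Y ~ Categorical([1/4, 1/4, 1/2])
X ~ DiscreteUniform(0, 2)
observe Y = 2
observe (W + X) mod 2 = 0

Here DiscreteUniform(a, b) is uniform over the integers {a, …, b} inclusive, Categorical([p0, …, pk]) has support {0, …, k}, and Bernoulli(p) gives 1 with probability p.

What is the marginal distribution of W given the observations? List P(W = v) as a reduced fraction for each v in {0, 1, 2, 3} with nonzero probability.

Enumerate traces; 12 have nonzero weight after conditioning:
  (Z=0, W=0, Y=2, X=0) weight 1/48
  (Z=0, W=0, Y=2, X=2) weight 1/48
  (Z=0, W=1, Y=2, X=1) weight 1/48
  (Z=0, W=2, Y=2, X=0) weight 1/48
  (Z=0, W=2, Y=2, X=2) weight 1/48
  (Z=0, W=3, Y=2, X=1) weight 1/48
  (Z=1, W=0, Y=2, X=0) weight 1/84
  (Z=1, W=0, Y=2, X=2) weight 1/84
  … 4 more
Group by W:
  weight(W=0) = 11/168
  weight(W=1) = 19/336
  weight(W=2) = 5/56
  weight(W=3) = 11/336
Total weight = 11/168 + 19/336 + 5/56 + 11/336 = 41/168
P(W=0 | obs) = 11/168 / 41/168 = 11/41
P(W=1 | obs) = 19/336 / 41/168 = 19/82
P(W=2 | obs) = 5/56 / 41/168 = 15/41
P(W=3 | obs) = 11/336 / 41/168 = 11/82

P(W=0) = 11/41, P(W=1) = 19/82, P(W=2) = 15/41, P(W=3) = 11/82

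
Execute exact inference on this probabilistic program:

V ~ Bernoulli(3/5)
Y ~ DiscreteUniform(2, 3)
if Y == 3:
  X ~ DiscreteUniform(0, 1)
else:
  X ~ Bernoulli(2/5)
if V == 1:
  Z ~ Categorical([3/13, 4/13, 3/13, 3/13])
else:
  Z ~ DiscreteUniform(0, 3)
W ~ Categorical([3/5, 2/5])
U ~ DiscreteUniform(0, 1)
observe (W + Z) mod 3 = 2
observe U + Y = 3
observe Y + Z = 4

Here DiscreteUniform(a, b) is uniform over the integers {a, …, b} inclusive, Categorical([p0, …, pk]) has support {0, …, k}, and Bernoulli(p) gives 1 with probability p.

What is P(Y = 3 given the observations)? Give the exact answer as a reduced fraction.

P(Y = 3 | obs) = 74/167

Enumerate traces; 8 have nonzero weight after conditioning:
  (V=0, Y=2, X=0, Z=2, W=0, U=1) weight 9/1000
  (V=0, Y=2, X=1, Z=2, W=0, U=1) weight 3/500
  (V=0, Y=3, X=0, Z=1, W=1, U=0) weight 1/200
  (V=0, Y=3, X=1, Z=1, W=1, U=0) weight 1/200
  (V=1, Y=2, X=0, Z=2, W=0, U=1) weight 81/6500
  (V=1, Y=2, X=1, Z=2, W=0, U=1) weight 27/3250
  (V=1, Y=3, X=0, Z=1, W=1, U=0) weight 3/325
  (V=1, Y=3, X=1, Z=1, W=1, U=0) weight 3/325
Group by Y:
  weight(Y=2) = 93/2600
  weight(Y=3) = 37/1300
Total weight = 93/2600 + 37/1300 = 167/2600
P(Y=2 | obs) = 93/2600 / 167/2600 = 93/167
P(Y=3 | obs) = 37/1300 / 167/2600 = 74/167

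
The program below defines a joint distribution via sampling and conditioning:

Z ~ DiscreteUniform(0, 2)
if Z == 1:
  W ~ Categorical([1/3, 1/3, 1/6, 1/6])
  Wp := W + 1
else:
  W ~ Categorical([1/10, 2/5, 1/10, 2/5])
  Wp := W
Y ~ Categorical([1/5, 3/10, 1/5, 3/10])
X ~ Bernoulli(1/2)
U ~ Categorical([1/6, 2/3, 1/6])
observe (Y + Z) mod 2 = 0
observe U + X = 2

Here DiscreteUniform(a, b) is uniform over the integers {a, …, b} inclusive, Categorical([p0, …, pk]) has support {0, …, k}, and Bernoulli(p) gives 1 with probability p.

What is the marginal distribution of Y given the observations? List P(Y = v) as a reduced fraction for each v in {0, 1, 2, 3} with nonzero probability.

P(Y=0) = 2/7, P(Y=1) = 3/14, P(Y=2) = 2/7, P(Y=3) = 3/14

Enumerate traces; 48 have nonzero weight after conditioning:
  (Z=0, W=0, Y=0, X=0, U=2) weight 1/1800
  (Z=0, W=0, Y=0, X=1, U=1) weight 1/450
  (Z=0, W=0, Y=2, X=0, U=2) weight 1/1800
  (Z=0, W=0, Y=2, X=1, U=1) weight 1/450
  (Z=0, W=1, Y=0, X=0, U=2) weight 1/450
  (Z=0, W=1, Y=0, X=1, U=1) weight 2/225
  (Z=0, W=1, Y=2, X=0, U=2) weight 1/450
  (Z=0, W=1, Y=2, X=1, U=1) weight 2/225
  (Z=1, W=0, Y=1, X=0, U=2) weight 1/360
  (Z=1, W=0, Y=3, X=0, U=2) weight 1/360
  … 38 more
Group by Y:
  weight(Y=0) = 1/18
  weight(Y=1) = 1/24
  weight(Y=2) = 1/18
  weight(Y=3) = 1/24
Total weight = 1/18 + 1/24 + 1/18 + 1/24 = 7/36
P(Y=0 | obs) = 1/18 / 7/36 = 2/7
P(Y=1 | obs) = 1/24 / 7/36 = 3/14
P(Y=2 | obs) = 1/18 / 7/36 = 2/7
P(Y=3 | obs) = 1/24 / 7/36 = 3/14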